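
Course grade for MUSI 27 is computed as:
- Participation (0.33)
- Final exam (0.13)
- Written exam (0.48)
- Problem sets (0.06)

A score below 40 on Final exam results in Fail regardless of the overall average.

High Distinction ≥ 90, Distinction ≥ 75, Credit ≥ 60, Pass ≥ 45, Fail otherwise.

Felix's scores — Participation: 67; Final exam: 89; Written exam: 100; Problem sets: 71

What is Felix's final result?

Distinction

Final exam score 89 ≥ 40: minimum met.
Weighted total:
  Participation 67 × 0.33 = 22.11
  Final exam 89 × 0.13 = 11.57
  Written exam 100 × 0.48 = 48
  Problem sets 71 × 0.06 = 4.26
Sum = 85.94
85.94 is ≥ 75 and < 90 → Distinction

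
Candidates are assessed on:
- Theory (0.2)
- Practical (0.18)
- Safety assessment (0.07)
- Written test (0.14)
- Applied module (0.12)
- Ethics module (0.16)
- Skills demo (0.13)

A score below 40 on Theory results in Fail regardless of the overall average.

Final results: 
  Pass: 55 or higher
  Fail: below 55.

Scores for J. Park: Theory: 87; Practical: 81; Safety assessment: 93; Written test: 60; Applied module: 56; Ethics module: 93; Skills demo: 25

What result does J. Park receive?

Pass

Theory score 87 ≥ 40: minimum met.
Weighted total:
  Theory 87 × 0.2 = 17.4
  Practical 81 × 0.18 = 14.58
  Safety assessment 93 × 0.07 = 6.51
  Written test 60 × 0.14 = 8.4
  Applied module 56 × 0.12 = 6.72
  Ethics module 93 × 0.16 = 14.88
  Skills demo 25 × 0.13 = 3.25
Sum = 71.74
71.74 ≥ 55 → Pass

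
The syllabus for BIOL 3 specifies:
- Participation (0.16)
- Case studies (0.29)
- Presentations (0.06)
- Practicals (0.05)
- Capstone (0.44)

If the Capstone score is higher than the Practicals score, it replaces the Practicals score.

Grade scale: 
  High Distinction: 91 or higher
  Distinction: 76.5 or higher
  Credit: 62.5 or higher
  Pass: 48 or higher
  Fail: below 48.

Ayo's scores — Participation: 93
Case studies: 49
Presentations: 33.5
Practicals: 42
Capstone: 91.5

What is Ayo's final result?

Credit

Capstone (91.5) > Practicals (42), so Practicals counts as 91.5.
Weighted total:
  Participation 93 × 0.16 = 14.88
  Case studies 49 × 0.29 = 14.21
  Presentations 33.5 × 0.06 = 2.01
  Practicals 91.5 × 0.05 = 4.575
  Capstone 91.5 × 0.44 = 40.26
Sum = 75.935
75.935 is ≥ 62.5 and < 76.5 → Credit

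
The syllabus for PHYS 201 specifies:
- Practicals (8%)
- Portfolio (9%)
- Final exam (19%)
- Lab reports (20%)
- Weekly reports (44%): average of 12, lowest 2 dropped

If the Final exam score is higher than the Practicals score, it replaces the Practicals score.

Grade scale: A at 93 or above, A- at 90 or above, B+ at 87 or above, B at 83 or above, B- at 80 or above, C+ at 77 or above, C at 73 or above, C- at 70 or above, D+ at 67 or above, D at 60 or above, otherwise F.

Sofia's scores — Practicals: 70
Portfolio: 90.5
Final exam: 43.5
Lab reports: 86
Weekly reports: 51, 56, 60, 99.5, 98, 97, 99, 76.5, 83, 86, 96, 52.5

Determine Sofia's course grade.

Weekly reports: drop 51, 52.5 → average of remaining 10 = 851/10 = 85.1
Final exam (43.5) ≤ Practicals (70), so Practicals stays at 70.
Weighted total:
  Practicals 70 × 0.08 = 5.6
  Portfolio 90.5 × 0.09 = 8.145
  Final exam 43.5 × 0.19 = 8.265
  Lab reports 86 × 0.2 = 17.2
  Weekly reports 85.1 × 0.44 = 37.444
Sum = 76.654
76.654 is ≥ 73 and < 77 → C

C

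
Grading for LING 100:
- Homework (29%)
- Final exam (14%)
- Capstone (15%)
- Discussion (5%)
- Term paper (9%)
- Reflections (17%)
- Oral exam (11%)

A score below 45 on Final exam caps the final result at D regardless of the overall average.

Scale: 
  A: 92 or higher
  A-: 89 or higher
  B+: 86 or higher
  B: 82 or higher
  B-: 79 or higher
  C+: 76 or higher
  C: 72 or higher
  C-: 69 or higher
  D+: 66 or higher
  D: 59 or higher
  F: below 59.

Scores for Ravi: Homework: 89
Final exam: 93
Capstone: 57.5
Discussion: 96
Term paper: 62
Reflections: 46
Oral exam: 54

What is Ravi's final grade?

Final exam score 93 ≥ 45: minimum met.
Weighted total:
  Homework 89 × 0.29 = 25.81
  Final exam 93 × 0.14 = 13.02
  Capstone 57.5 × 0.15 = 8.625
  Discussion 96 × 0.05 = 4.8
  Term paper 62 × 0.09 = 5.58
  Reflections 46 × 0.17 = 7.82
  Oral exam 54 × 0.11 = 5.94
Sum = 71.595
71.595 is ≥ 69 and < 72 → C-

C-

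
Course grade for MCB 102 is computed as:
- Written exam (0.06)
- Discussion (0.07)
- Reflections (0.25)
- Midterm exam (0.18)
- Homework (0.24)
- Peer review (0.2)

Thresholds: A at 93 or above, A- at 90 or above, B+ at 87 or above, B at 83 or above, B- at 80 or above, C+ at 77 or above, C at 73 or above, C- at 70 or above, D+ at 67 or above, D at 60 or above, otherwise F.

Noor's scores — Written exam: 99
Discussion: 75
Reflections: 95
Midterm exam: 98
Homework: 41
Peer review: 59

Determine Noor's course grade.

Weighted total:
  Written exam 99 × 0.06 = 5.94
  Discussion 75 × 0.07 = 5.25
  Reflections 95 × 0.25 = 23.75
  Midterm exam 98 × 0.18 = 17.64
  Homework 41 × 0.24 = 9.84
  Peer review 59 × 0.2 = 11.8
Sum = 74.22
74.22 is ≥ 73 and < 77 → C

C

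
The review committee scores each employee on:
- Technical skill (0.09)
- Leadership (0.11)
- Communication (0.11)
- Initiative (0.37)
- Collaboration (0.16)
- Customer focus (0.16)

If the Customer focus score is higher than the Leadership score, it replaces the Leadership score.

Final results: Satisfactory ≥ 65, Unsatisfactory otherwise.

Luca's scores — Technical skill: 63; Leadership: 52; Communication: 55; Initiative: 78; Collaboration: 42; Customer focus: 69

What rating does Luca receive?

Satisfactory

Customer focus (69) > Leadership (52), so Leadership counts as 69.
Weighted total:
  Technical skill 63 × 0.09 = 5.67
  Leadership 69 × 0.11 = 7.59
  Communication 55 × 0.11 = 6.05
  Initiative 78 × 0.37 = 28.86
  Collaboration 42 × 0.16 = 6.72
  Customer focus 69 × 0.16 = 11.04
Sum = 65.93
65.93 ≥ 65 → Satisfactory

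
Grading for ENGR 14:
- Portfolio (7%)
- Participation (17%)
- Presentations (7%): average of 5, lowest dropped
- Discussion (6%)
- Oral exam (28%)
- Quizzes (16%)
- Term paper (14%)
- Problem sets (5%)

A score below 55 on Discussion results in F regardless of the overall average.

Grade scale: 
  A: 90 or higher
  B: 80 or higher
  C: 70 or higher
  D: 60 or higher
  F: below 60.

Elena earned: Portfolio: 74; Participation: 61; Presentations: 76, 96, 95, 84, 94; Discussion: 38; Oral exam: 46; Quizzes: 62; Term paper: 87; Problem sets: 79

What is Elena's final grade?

Presentations: drop 76 → average of remaining 4 = 369/4 = 92.25
Discussion score 38 < 55: minimum not met.
Weighted total:
  Portfolio 74 × 0.07 = 5.18
  Participation 61 × 0.17 = 10.37
  Presentations 92.25 × 0.07 = 6.4575
  Discussion 38 × 0.06 = 2.28
  Oral exam 46 × 0.28 = 12.88
  Quizzes 62 × 0.16 = 9.92
  Term paper 87 × 0.14 = 12.18
  Problem sets 79 × 0.05 = 3.95
Sum = 63.2175
Because the Discussion minimum was not met, the result is F.

F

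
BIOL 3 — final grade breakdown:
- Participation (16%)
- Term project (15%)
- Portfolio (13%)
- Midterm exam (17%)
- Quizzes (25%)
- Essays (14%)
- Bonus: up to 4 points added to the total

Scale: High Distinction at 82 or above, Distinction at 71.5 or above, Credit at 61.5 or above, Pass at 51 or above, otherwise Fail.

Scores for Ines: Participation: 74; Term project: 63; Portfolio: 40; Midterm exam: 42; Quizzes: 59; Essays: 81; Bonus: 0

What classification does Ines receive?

Weighted total:
  Participation 74 × 0.16 = 11.84
  Term project 63 × 0.15 = 9.45
  Portfolio 40 × 0.13 = 5.2
  Midterm exam 42 × 0.17 = 7.14
  Quizzes 59 × 0.25 = 14.75
  Essays 81 × 0.14 = 11.34
Sum = 59.72
Bonus: 59.72 + 0 = 59.72
59.72 is ≥ 51 and < 61.5 → Pass

Pass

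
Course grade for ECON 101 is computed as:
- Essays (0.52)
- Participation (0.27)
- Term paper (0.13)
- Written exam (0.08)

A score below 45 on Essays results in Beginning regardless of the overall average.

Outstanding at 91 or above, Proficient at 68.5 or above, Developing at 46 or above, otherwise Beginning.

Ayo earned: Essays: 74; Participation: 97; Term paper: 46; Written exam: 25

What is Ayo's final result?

Proficient

Essays score 74 ≥ 45: minimum met.
Weighted total:
  Essays 74 × 0.52 = 38.48
  Participation 97 × 0.27 = 26.19
  Term paper 46 × 0.13 = 5.98
  Written exam 25 × 0.08 = 2
Sum = 72.65
72.65 is ≥ 68.5 and < 91 → Proficient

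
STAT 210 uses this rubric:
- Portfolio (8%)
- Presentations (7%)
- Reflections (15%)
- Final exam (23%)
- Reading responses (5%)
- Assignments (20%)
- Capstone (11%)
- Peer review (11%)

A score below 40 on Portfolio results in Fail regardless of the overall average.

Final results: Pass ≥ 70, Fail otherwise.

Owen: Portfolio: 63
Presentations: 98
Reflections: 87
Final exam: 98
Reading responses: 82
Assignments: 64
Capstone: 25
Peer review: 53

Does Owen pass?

Pass

Portfolio score 63 ≥ 40: minimum met.
Weighted total:
  Portfolio 63 × 0.08 = 5.04
  Presentations 98 × 0.07 = 6.86
  Reflections 87 × 0.15 = 13.05
  Final exam 98 × 0.23 = 22.54
  Reading responses 82 × 0.05 = 4.1
  Assignments 64 × 0.2 = 12.8
  Capstone 25 × 0.11 = 2.75
  Peer review 53 × 0.11 = 5.83
Sum = 72.97
72.97 ≥ 70 → Pass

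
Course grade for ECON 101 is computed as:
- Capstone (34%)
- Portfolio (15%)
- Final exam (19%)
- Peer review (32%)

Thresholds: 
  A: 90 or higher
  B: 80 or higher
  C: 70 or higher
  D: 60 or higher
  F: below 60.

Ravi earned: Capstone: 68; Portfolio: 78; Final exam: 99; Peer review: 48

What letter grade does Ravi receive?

D

Weighted total:
  Capstone 68 × 0.34 = 23.12
  Portfolio 78 × 0.15 = 11.7
  Final exam 99 × 0.19 = 18.81
  Peer review 48 × 0.32 = 15.36
Sum = 68.99
68.99 is ≥ 60 and < 70 → D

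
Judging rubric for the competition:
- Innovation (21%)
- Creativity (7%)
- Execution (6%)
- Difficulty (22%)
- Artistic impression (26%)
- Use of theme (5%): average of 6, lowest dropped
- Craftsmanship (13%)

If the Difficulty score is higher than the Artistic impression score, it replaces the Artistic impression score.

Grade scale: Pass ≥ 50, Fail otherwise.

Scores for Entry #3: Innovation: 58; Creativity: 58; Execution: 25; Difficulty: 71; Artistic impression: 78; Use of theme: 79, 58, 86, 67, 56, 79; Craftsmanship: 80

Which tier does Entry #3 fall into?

Use of theme: drop 56 → average of remaining 5 = 369/5 = 73.8
Difficulty (71) ≤ Artistic impression (78), so Artistic impression stays at 78.
Weighted total:
  Innovation 58 × 0.21 = 12.18
  Creativity 58 × 0.07 = 4.06
  Execution 25 × 0.06 = 1.5
  Difficulty 71 × 0.22 = 15.62
  Artistic impression 78 × 0.26 = 20.28
  Use of theme 73.8 × 0.05 = 3.69
  Craftsmanship 80 × 0.13 = 10.4
Sum = 67.73
67.73 ≥ 50 → Pass

Pass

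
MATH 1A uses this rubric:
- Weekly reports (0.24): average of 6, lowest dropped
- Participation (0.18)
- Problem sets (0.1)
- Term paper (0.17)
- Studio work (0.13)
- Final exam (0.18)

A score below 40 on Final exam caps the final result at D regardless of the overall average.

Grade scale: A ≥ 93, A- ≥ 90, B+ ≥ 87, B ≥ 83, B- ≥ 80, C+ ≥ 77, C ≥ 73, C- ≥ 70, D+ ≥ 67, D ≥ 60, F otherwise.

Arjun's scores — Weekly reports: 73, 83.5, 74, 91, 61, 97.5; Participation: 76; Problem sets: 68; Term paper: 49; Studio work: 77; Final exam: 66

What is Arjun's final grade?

C-

Weekly reports: drop 61 → average of remaining 5 = 419/5 = 83.8
Final exam score 66 ≥ 40: minimum met.
Weighted total:
  Weekly reports 83.8 × 0.24 = 20.112
  Participation 76 × 0.18 = 13.68
  Problem sets 68 × 0.1 = 6.8
  Term paper 49 × 0.17 = 8.33
  Studio work 77 × 0.13 = 10.01
  Final exam 66 × 0.18 = 11.88
Sum = 70.812
70.812 is ≥ 70 and < 73 → C-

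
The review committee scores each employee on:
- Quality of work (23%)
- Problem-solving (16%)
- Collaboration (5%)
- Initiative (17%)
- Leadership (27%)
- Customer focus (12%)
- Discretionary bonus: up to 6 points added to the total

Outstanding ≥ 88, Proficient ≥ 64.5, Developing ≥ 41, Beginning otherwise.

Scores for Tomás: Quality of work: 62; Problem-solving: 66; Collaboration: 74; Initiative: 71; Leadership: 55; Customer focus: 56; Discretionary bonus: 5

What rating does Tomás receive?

Weighted total:
  Quality of work 62 × 0.23 = 14.26
  Problem-solving 66 × 0.16 = 10.56
  Collaboration 74 × 0.05 = 3.7
  Initiative 71 × 0.17 = 12.07
  Leadership 55 × 0.27 = 14.85
  Customer focus 56 × 0.12 = 6.72
Sum = 62.16
Discretionary bonus: 62.16 + 5 = 67.16
67.16 is ≥ 64.5 and < 88 → Proficient

Proficient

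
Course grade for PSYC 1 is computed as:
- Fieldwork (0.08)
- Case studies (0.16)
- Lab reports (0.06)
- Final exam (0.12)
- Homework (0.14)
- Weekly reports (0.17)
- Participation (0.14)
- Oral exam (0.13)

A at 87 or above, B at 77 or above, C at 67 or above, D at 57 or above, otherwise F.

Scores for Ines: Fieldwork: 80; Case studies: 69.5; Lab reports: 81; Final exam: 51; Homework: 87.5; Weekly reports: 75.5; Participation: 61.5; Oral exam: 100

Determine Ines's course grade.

C

Weighted total:
  Fieldwork 80 × 0.08 = 6.4
  Case studies 69.5 × 0.16 = 11.12
  Lab reports 81 × 0.06 = 4.86
  Final exam 51 × 0.12 = 6.12
  Homework 87.5 × 0.14 = 12.25
  Weekly reports 75.5 × 0.17 = 12.835
  Participation 61.5 × 0.14 = 8.61
  Oral exam 100 × 0.13 = 13
Sum = 75.195
75.195 is ≥ 67 and < 77 → C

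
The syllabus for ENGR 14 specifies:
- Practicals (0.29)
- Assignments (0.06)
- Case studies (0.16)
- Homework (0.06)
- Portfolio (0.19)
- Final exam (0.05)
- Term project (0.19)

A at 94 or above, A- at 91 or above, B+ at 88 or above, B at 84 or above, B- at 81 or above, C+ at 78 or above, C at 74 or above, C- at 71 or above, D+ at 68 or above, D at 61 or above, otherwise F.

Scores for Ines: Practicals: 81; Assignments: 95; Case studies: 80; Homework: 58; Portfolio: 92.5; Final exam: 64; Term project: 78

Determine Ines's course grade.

B-

Weighted total:
  Practicals 81 × 0.29 = 23.49
  Assignments 95 × 0.06 = 5.7
  Case studies 80 × 0.16 = 12.8
  Homework 58 × 0.06 = 3.48
  Portfolio 92.5 × 0.19 = 17.575
  Final exam 64 × 0.05 = 3.2
  Term project 78 × 0.19 = 14.82
Sum = 81.065
81.065 is ≥ 81 and < 84 → B-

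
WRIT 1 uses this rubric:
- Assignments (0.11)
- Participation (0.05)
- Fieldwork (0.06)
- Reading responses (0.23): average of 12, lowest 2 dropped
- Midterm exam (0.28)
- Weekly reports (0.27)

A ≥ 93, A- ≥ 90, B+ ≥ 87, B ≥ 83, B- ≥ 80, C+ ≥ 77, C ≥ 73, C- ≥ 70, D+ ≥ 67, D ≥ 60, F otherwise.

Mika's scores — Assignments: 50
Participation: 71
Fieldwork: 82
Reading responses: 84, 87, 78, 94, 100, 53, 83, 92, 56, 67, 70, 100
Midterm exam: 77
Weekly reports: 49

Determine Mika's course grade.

Reading responses: drop 53, 56 → average of remaining 10 = 855/10 = 85.5
Weighted total:
  Assignments 50 × 0.11 = 5.5
  Participation 71 × 0.05 = 3.55
  Fieldwork 82 × 0.06 = 4.92
  Reading responses 85.5 × 0.23 = 19.665
  Midterm exam 77 × 0.28 = 21.56
  Weekly reports 49 × 0.27 = 13.23
Sum = 68.425
68.425 is ≥ 67 and < 70 → D+

D+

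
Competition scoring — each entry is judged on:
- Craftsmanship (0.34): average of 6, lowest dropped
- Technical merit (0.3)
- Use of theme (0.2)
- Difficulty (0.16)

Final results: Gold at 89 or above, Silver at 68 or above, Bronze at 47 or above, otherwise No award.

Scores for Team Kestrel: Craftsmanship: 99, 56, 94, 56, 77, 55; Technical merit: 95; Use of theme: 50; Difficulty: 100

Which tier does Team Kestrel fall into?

Silver

Craftsmanship: drop 55 → average of remaining 5 = 382/5 = 76.4
Weighted total:
  Craftsmanship 76.4 × 0.34 = 25.976
  Technical merit 95 × 0.3 = 28.5
  Use of theme 50 × 0.2 = 10
  Difficulty 100 × 0.16 = 16
Sum = 80.476
80.476 is ≥ 68 and < 89 → Silver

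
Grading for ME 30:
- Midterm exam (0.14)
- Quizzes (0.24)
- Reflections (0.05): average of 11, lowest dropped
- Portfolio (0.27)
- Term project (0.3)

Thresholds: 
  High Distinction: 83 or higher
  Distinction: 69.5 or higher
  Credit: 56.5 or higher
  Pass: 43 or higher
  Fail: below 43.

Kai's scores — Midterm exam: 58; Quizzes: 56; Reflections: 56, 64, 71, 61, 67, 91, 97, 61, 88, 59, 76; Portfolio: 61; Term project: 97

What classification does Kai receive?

Reflections: drop 56 → average of remaining 10 = 735/10 = 73.5
Weighted total:
  Midterm exam 58 × 0.14 = 8.12
  Quizzes 56 × 0.24 = 13.44
  Reflections 73.5 × 0.05 = 3.675
  Portfolio 61 × 0.27 = 16.47
  Term project 97 × 0.3 = 29.1
Sum = 70.805
70.805 is ≥ 69.5 and < 83 → Distinction

Distinction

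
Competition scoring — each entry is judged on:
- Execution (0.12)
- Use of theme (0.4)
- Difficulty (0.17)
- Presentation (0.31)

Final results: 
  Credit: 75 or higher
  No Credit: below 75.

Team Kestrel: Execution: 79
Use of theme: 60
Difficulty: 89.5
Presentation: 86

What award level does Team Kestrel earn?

Weighted total:
  Execution 79 × 0.12 = 9.48
  Use of theme 60 × 0.4 = 24
  Difficulty 89.5 × 0.17 = 15.215
  Presentation 86 × 0.31 = 26.66
Sum = 75.355
75.355 ≥ 75 → Credit

Credit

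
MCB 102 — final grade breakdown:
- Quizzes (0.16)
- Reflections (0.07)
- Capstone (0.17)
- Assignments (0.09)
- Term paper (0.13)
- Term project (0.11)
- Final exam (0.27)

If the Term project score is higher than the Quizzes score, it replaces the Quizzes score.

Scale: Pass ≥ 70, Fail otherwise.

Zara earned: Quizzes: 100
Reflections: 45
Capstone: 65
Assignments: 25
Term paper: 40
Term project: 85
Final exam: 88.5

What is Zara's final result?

Pass

Term project (85) ≤ Quizzes (100), so Quizzes stays at 100.
Weighted total:
  Quizzes 100 × 0.16 = 16
  Reflections 45 × 0.07 = 3.15
  Capstone 65 × 0.17 = 11.05
  Assignments 25 × 0.09 = 2.25
  Term paper 40 × 0.13 = 5.2
  Term project 85 × 0.11 = 9.35
  Final exam 88.5 × 0.27 = 23.895
Sum = 70.895
70.895 ≥ 70 → Pass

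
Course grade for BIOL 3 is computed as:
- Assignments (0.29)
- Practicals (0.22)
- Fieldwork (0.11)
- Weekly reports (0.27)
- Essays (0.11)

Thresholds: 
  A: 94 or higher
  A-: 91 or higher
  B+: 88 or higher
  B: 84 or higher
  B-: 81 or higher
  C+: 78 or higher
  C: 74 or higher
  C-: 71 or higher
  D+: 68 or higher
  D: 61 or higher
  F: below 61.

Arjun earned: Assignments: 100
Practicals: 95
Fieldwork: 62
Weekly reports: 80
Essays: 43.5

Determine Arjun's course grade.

Weighted total:
  Assignments 100 × 0.29 = 29
  Practicals 95 × 0.22 = 20.9
  Fieldwork 62 × 0.11 = 6.82
  Weekly reports 80 × 0.27 = 21.6
  Essays 43.5 × 0.11 = 4.785
Sum = 83.105
83.105 is ≥ 81 and < 84 → B-

B-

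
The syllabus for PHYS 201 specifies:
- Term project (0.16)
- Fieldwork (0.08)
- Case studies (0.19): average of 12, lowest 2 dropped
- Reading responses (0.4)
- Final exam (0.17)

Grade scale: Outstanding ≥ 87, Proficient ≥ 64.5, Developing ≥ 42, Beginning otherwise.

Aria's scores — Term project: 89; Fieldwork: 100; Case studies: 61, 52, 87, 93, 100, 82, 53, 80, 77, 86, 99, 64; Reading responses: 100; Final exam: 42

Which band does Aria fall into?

Case studies: drop 52, 53 → average of remaining 10 = 829/10 = 82.9
Weighted total:
  Term project 89 × 0.16 = 14.24
  Fieldwork 100 × 0.08 = 8
  Case studies 82.9 × 0.19 = 15.751
  Reading responses 100 × 0.4 = 40
  Final exam 42 × 0.17 = 7.14
Sum = 85.131
85.131 is ≥ 64.5 and < 87 → Proficient

Proficient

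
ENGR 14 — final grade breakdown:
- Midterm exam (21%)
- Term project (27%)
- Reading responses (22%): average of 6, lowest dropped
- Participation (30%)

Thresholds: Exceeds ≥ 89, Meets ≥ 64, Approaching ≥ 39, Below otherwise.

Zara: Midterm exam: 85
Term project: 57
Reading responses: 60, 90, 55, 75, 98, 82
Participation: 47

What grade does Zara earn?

Reading responses: drop 55 → average of remaining 5 = 405/5 = 81
Weighted total:
  Midterm exam 85 × 0.21 = 17.85
  Term project 57 × 0.27 = 15.39
  Reading responses 81 × 0.22 = 17.82
  Participation 47 × 0.3 = 14.1
Sum = 65.16
65.16 is ≥ 64 and < 89 → Meets

Meets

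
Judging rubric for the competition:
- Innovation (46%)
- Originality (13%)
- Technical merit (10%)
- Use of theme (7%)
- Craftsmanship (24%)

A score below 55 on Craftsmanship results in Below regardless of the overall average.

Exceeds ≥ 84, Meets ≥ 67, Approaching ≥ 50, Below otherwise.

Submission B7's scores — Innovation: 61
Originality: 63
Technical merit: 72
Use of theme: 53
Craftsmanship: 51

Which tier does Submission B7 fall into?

Below

Craftsmanship score 51 < 55: minimum not met.
Weighted total:
  Innovation 61 × 0.46 = 28.06
  Originality 63 × 0.13 = 8.19
  Technical merit 72 × 0.1 = 7.2
  Use of theme 53 × 0.07 = 3.71
  Craftsmanship 51 × 0.24 = 12.24
Sum = 59.4
Because the Craftsmanship minimum was not met, the result is Below.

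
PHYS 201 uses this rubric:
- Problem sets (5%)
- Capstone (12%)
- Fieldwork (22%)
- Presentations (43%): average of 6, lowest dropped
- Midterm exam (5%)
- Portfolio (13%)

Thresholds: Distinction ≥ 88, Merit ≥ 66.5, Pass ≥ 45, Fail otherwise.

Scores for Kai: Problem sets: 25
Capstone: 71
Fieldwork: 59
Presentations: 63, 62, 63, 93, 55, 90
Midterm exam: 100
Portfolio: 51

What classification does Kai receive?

Presentations: drop 55 → average of remaining 5 = 371/5 = 74.2
Weighted total:
  Problem sets 25 × 0.05 = 1.25
  Capstone 71 × 0.12 = 8.52
  Fieldwork 59 × 0.22 = 12.98
  Presentations 74.2 × 0.43 = 31.906
  Midterm exam 100 × 0.05 = 5
  Portfolio 51 × 0.13 = 6.63
Sum = 66.286
66.286 is ≥ 45 and < 66.5 → Pass

Pass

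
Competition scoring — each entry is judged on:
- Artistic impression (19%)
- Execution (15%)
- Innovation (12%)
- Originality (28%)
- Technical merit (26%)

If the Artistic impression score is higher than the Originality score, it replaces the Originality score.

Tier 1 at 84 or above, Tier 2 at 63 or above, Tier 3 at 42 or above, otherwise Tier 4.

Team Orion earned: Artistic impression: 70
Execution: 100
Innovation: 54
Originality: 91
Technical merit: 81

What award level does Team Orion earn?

Tier 2

Artistic impression (70) ≤ Originality (91), so Originality stays at 91.
Weighted total:
  Artistic impression 70 × 0.19 = 13.3
  Execution 100 × 0.15 = 15
  Innovation 54 × 0.12 = 6.48
  Originality 91 × 0.28 = 25.48
  Technical merit 81 × 0.26 = 21.06
Sum = 81.32
81.32 is ≥ 63 and < 84 → Tier 2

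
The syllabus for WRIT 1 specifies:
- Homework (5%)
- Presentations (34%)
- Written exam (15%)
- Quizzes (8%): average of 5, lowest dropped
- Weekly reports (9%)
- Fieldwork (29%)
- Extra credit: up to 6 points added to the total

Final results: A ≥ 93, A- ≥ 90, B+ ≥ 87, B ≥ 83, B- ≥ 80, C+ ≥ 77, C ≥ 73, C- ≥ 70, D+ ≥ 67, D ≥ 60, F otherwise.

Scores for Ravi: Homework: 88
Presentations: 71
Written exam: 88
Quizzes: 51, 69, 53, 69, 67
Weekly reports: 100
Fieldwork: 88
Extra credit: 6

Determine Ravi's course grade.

Quizzes: drop 51 → average of remaining 4 = 258/4 = 64.5
Weighted total:
  Homework 88 × 0.05 = 4.4
  Presentations 71 × 0.34 = 24.14
  Written exam 88 × 0.15 = 13.2
  Quizzes 64.5 × 0.08 = 5.16
  Weekly reports 100 × 0.09 = 9
  Fieldwork 88 × 0.29 = 25.52
Sum = 81.42
Extra credit: 81.42 + 6 = 87.42
87.42 is ≥ 87 and < 90 → B+

B+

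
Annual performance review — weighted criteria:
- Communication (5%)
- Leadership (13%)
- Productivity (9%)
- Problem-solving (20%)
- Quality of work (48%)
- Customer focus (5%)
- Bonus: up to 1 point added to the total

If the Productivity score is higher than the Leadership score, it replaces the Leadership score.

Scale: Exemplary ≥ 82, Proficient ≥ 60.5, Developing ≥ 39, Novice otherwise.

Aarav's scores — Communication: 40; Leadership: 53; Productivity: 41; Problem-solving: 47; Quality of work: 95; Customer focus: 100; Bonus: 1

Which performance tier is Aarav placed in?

Productivity (41) ≤ Leadership (53), so Leadership stays at 53.
Weighted total:
  Communication 40 × 0.05 = 2
  Leadership 53 × 0.13 = 6.89
  Productivity 41 × 0.09 = 3.69
  Problem-solving 47 × 0.2 = 9.4
  Quality of work 95 × 0.48 = 45.6
  Customer focus 100 × 0.05 = 5
Sum = 72.58
Bonus: 72.58 + 1 = 73.58
73.58 is ≥ 60.5 and < 82 → Proficient

Proficient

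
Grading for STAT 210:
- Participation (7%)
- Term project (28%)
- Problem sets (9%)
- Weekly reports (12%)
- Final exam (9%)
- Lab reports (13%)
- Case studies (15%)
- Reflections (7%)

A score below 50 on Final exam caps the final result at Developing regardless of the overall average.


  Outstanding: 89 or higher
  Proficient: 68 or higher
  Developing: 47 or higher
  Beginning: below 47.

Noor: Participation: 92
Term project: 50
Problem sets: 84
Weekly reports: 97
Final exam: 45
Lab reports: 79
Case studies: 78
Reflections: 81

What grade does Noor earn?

Final exam score 45 < 50: minimum not met.
Weighted total:
  Participation 92 × 0.07 = 6.44
  Term project 50 × 0.28 = 14
  Problem sets 84 × 0.09 = 7.56
  Weekly reports 97 × 0.12 = 11.64
  Final exam 45 × 0.09 = 4.05
  Lab reports 79 × 0.13 = 10.27
  Case studies 78 × 0.15 = 11.7
  Reflections 81 × 0.07 = 5.67
Sum = 71.33
71.33 would be Proficient; cap at Developing applies → Developing.

Developing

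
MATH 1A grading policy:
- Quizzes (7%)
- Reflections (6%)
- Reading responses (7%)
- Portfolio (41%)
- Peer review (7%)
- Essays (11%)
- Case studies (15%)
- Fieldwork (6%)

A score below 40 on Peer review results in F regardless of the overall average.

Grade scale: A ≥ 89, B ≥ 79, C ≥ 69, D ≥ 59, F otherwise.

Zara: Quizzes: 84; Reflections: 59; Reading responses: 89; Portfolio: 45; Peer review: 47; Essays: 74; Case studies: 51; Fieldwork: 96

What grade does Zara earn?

Peer review score 47 ≥ 40: minimum met.
Weighted total:
  Quizzes 84 × 0.07 = 5.88
  Reflections 59 × 0.06 = 3.54
  Reading responses 89 × 0.07 = 6.23
  Portfolio 45 × 0.41 = 18.45
  Peer review 47 × 0.07 = 3.29
  Essays 74 × 0.11 = 8.14
  Case studies 51 × 0.15 = 7.65
  Fieldwork 96 × 0.06 = 5.76
Sum = 58.94
58.94 < 59 → F

F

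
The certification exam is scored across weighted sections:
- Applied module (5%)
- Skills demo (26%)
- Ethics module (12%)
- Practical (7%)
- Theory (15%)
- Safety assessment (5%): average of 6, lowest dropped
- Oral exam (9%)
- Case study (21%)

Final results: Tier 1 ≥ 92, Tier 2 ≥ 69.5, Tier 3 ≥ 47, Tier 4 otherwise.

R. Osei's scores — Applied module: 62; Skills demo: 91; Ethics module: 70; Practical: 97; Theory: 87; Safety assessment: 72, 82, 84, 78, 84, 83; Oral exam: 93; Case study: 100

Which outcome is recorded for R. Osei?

Tier 2

Safety assessment: drop 72 → average of remaining 5 = 411/5 = 82.2
Weighted total:
  Applied module 62 × 0.05 = 3.1
  Skills demo 91 × 0.26 = 23.66
  Ethics module 70 × 0.12 = 8.4
  Practical 97 × 0.07 = 6.79
  Theory 87 × 0.15 = 13.05
  Safety assessment 82.2 × 0.05 = 4.11
  Oral exam 93 × 0.09 = 8.37
  Case study 100 × 0.21 = 21
Sum = 88.48
88.48 is ≥ 69.5 and < 92 → Tier 2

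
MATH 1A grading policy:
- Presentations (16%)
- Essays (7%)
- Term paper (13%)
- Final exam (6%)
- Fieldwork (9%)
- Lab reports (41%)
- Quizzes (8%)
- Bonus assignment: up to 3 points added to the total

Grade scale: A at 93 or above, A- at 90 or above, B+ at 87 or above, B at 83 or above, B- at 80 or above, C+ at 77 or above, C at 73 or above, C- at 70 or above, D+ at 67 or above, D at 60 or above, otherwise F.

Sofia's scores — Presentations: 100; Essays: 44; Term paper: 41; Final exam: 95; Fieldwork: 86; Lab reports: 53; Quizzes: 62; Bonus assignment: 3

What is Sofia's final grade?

D+

Weighted total:
  Presentations 100 × 0.16 = 16
  Essays 44 × 0.07 = 3.08
  Term paper 41 × 0.13 = 5.33
  Final exam 95 × 0.06 = 5.7
  Fieldwork 86 × 0.09 = 7.74
  Lab reports 53 × 0.41 = 21.73
  Quizzes 62 × 0.08 = 4.96
Sum = 64.54
Bonus assignment: 64.54 + 3 = 67.54
67.54 is ≥ 67 and < 70 → D+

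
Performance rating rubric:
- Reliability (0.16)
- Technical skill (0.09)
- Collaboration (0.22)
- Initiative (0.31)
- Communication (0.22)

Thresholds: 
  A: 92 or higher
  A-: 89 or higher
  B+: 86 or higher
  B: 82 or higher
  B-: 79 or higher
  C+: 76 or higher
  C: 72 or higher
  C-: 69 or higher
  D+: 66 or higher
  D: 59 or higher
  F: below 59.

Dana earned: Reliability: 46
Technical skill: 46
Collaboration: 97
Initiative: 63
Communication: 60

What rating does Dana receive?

Weighted total:
  Reliability 46 × 0.16 = 7.36
  Technical skill 46 × 0.09 = 4.14
  Collaboration 97 × 0.22 = 21.34
  Initiative 63 × 0.31 = 19.53
  Communication 60 × 0.22 = 13.2
Sum = 65.57
65.57 is ≥ 59 and < 66 → D

D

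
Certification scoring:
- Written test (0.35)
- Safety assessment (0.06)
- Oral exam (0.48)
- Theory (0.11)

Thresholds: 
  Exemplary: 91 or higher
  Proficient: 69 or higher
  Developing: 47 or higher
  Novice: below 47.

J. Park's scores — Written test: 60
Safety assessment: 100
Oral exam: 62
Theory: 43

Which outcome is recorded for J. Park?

Weighted total:
  Written test 60 × 0.35 = 21
  Safety assessment 100 × 0.06 = 6
  Oral exam 62 × 0.48 = 29.76
  Theory 43 × 0.11 = 4.73
Sum = 61.49
61.49 is ≥ 47 and < 69 → Developing

Developing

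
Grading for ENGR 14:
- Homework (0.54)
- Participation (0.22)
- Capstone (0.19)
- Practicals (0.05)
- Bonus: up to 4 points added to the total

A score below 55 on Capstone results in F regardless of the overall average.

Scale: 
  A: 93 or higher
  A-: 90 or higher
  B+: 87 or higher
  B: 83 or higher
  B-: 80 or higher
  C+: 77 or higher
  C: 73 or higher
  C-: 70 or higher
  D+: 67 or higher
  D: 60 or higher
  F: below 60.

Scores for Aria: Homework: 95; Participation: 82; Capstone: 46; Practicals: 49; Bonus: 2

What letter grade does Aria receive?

F

Capstone score 46 < 55: minimum not met.
Weighted total:
  Homework 95 × 0.54 = 51.3
  Participation 82 × 0.22 = 18.04
  Capstone 46 × 0.19 = 8.74
  Practicals 49 × 0.05 = 2.45
Sum = 80.53
Bonus: 80.53 + 2 = 82.53
Because the Capstone minimum was not met, the result is F.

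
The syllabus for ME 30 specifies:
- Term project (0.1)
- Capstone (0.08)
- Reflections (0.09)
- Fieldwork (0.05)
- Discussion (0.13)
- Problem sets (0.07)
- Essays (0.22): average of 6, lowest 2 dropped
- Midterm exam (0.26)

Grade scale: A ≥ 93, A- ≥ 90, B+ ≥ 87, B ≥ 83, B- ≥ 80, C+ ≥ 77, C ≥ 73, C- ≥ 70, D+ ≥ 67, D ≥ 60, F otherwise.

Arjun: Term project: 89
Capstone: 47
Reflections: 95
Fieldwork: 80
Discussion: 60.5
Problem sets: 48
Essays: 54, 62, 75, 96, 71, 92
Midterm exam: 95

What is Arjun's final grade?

Essays: drop 54, 62 → average of remaining 4 = 334/4 = 83.5
Weighted total:
  Term project 89 × 0.1 = 8.9
  Capstone 47 × 0.08 = 3.76
  Reflections 95 × 0.09 = 8.55
  Fieldwork 80 × 0.05 = 4
  Discussion 60.5 × 0.13 = 7.865
  Problem sets 48 × 0.07 = 3.36
  Essays 83.5 × 0.22 = 18.37
  Midterm exam 95 × 0.26 = 24.7
Sum = 79.505
79.505 is ≥ 77 and < 80 → C+

C+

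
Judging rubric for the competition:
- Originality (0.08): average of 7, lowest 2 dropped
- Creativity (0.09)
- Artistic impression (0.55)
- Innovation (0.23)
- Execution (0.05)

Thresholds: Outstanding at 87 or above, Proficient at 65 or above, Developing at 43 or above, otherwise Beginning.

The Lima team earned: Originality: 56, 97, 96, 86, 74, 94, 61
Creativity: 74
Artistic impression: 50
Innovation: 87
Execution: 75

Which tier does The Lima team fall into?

Proficient

Originality: drop 56, 61 → average of remaining 5 = 447/5 = 89.4
Weighted total:
  Originality 89.4 × 0.08 = 7.152
  Creativity 74 × 0.09 = 6.66
  Artistic impression 50 × 0.55 = 27.5
  Innovation 87 × 0.23 = 20.01
  Execution 75 × 0.05 = 3.75
Sum = 65.072
65.072 is ≥ 65 and < 87 → Proficient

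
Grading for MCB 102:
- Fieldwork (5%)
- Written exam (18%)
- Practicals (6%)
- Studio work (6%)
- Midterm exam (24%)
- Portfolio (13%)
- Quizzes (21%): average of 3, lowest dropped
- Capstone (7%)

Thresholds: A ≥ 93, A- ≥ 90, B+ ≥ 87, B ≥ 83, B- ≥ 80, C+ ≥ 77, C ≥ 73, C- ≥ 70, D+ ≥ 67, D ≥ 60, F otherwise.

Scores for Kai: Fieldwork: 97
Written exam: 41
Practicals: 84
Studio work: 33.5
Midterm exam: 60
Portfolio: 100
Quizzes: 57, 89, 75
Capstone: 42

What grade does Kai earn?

D

Quizzes: drop 57 → average of remaining 2 = 164/2 = 82
Weighted total:
  Fieldwork 97 × 0.05 = 4.85
  Written exam 41 × 0.18 = 7.38
  Practicals 84 × 0.06 = 5.04
  Studio work 33.5 × 0.06 = 2.01
  Midterm exam 60 × 0.24 = 14.4
  Portfolio 100 × 0.13 = 13
  Quizzes 82 × 0.21 = 17.22
  Capstone 42 × 0.07 = 2.94
Sum = 66.84
66.84 is ≥ 60 and < 67 → D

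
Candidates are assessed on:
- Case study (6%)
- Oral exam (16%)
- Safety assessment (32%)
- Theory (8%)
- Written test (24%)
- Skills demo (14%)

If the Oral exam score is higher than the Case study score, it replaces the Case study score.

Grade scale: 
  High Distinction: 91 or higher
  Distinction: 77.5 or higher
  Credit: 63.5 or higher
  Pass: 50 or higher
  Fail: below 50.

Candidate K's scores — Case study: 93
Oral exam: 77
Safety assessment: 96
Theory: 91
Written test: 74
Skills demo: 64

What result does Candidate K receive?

Oral exam (77) ≤ Case study (93), so Case study stays at 93.
Weighted total:
  Case study 93 × 0.06 = 5.58
  Oral exam 77 × 0.16 = 12.32
  Safety assessment 96 × 0.32 = 30.72
  Theory 91 × 0.08 = 7.28
  Written test 74 × 0.24 = 17.76
  Skills demo 64 × 0.14 = 8.96
Sum = 82.62
82.62 is ≥ 77.5 and < 91 → Distinction

Distinction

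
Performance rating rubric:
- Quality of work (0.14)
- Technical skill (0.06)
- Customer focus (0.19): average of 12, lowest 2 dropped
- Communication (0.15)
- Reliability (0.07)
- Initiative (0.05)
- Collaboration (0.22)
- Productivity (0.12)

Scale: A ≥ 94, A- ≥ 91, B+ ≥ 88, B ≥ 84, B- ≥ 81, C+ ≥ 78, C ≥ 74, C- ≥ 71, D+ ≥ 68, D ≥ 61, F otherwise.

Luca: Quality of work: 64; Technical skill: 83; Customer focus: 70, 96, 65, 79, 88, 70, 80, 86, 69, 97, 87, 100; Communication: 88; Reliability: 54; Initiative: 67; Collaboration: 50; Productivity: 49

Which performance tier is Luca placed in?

D

Customer focus: drop 65, 69 → average of remaining 10 = 853/10 = 85.3
Weighted total:
  Quality of work 64 × 0.14 = 8.96
  Technical skill 83 × 0.06 = 4.98
  Customer focus 85.3 × 0.19 = 16.207
  Communication 88 × 0.15 = 13.2
  Reliability 54 × 0.07 = 3.78
  Initiative 67 × 0.05 = 3.35
  Collaboration 50 × 0.22 = 11
  Productivity 49 × 0.12 = 5.88
Sum = 67.357
67.357 is ≥ 61 and < 68 → D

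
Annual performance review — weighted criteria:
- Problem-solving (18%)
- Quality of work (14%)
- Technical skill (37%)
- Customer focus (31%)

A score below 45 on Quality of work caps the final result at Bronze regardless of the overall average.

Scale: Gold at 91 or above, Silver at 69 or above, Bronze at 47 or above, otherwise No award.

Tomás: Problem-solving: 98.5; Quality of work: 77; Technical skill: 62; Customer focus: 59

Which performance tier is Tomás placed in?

Quality of work score 77 ≥ 45: minimum met.
Weighted total:
  Problem-solving 98.5 × 0.18 = 17.73
  Quality of work 77 × 0.14 = 10.78
  Technical skill 62 × 0.37 = 22.94
  Customer focus 59 × 0.31 = 18.29
Sum = 69.74
69.74 is ≥ 69 and < 91 → Silver

Silver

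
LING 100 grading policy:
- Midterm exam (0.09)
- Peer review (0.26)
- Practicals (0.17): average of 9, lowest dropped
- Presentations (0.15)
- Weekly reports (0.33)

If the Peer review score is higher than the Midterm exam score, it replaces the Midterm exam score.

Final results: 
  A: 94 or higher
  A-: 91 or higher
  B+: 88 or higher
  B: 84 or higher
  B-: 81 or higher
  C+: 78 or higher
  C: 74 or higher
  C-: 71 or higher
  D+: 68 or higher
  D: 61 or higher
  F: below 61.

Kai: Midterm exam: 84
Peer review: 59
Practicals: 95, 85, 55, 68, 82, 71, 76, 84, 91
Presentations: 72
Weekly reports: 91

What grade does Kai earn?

Practicals: drop 55 → average of remaining 8 = 652/8 = 81.5
Peer review (59) ≤ Midterm exam (84), so Midterm exam stays at 84.
Weighted total:
  Midterm exam 84 × 0.09 = 7.56
  Peer review 59 × 0.26 = 15.34
  Practicals 81.5 × 0.17 = 13.855
  Presentations 72 × 0.15 = 10.8
  Weekly reports 91 × 0.33 = 30.03
Sum = 77.585
77.585 is ≥ 74 and < 78 → C

C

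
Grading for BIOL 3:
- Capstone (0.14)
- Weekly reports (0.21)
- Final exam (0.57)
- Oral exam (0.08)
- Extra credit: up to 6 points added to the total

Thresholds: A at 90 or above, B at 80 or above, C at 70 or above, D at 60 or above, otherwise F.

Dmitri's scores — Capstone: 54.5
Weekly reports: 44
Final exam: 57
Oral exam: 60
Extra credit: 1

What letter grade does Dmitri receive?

Weighted total:
  Capstone 54.5 × 0.14 = 7.63
  Weekly reports 44 × 0.21 = 9.24
  Final exam 57 × 0.57 = 32.49
  Oral exam 60 × 0.08 = 4.8
Sum = 54.16
Extra credit: 54.16 + 1 = 55.16
55.16 < 60 → F

F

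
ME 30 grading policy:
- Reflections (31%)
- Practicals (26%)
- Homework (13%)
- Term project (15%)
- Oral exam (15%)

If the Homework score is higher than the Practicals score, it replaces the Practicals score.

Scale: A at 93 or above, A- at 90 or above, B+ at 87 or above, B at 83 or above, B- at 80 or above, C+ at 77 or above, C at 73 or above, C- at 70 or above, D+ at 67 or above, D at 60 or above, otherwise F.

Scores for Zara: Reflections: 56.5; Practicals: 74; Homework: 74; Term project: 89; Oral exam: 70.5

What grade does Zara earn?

C-

Homework (74) ≤ Practicals (74), so Practicals stays at 74.
Weighted total:
  Reflections 56.5 × 0.31 = 17.515
  Practicals 74 × 0.26 = 19.24
  Homework 74 × 0.13 = 9.62
  Term project 89 × 0.15 = 13.35
  Oral exam 70.5 × 0.15 = 10.575
Sum = 70.3
70.3 is ≥ 70 and < 73 → C-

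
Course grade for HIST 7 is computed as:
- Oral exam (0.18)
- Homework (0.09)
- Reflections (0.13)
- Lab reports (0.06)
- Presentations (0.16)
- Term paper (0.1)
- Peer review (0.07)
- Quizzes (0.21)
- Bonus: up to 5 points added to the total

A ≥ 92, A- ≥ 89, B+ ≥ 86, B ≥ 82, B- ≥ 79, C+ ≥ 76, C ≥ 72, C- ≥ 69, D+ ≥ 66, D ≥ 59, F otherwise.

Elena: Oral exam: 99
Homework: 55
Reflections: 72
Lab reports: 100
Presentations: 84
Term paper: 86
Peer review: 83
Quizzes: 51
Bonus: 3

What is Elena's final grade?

B-

Weighted total:
  Oral exam 99 × 0.18 = 17.82
  Homework 55 × 0.09 = 4.95
  Reflections 72 × 0.13 = 9.36
  Lab reports 100 × 0.06 = 6
  Presentations 84 × 0.16 = 13.44
  Term paper 86 × 0.1 = 8.6
  Peer review 83 × 0.07 = 5.81
  Quizzes 51 × 0.21 = 10.71
Sum = 76.69
Bonus: 76.69 + 3 = 79.69
79.69 is ≥ 79 and < 82 → B-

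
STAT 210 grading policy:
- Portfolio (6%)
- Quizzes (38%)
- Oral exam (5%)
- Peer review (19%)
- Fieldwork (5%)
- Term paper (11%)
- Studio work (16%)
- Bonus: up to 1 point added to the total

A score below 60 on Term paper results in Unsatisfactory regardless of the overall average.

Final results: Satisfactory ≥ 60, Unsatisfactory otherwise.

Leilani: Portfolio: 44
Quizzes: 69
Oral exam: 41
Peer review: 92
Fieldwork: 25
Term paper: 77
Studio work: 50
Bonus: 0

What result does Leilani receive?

Satisfactory

Term paper score 77 ≥ 60: minimum met.
Weighted total:
  Portfolio 44 × 0.06 = 2.64
  Quizzes 69 × 0.38 = 26.22
  Oral exam 41 × 0.05 = 2.05
  Peer review 92 × 0.19 = 17.48
  Fieldwork 25 × 0.05 = 1.25
  Term paper 77 × 0.11 = 8.47
  Studio work 50 × 0.16 = 8
Sum = 66.11
Bonus: 66.11 + 0 = 66.11
66.11 ≥ 60 → Satisfactory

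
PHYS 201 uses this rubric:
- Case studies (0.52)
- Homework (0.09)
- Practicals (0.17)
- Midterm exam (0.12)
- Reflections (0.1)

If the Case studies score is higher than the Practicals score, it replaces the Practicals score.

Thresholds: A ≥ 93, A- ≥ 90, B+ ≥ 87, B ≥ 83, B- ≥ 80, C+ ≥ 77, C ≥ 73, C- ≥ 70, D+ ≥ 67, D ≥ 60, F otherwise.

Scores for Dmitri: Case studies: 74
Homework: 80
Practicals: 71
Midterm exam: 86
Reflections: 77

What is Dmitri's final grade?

C

Case studies (74) > Practicals (71), so Practicals counts as 74.
Weighted total:
  Case studies 74 × 0.52 = 38.48
  Homework 80 × 0.09 = 7.2
  Practicals 74 × 0.17 = 12.58
  Midterm exam 86 × 0.12 = 10.32
  Reflections 77 × 0.1 = 7.7
Sum = 76.28
76.28 is ≥ 73 and < 77 → C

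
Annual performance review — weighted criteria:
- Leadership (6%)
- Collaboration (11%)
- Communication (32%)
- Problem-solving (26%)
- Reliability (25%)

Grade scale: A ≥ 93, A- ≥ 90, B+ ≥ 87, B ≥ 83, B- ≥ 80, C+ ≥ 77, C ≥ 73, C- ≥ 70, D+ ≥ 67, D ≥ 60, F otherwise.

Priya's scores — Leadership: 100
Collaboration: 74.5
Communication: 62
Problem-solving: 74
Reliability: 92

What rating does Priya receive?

Weighted total:
  Leadership 100 × 0.06 = 6
  Collaboration 74.5 × 0.11 = 8.195
  Communication 62 × 0.32 = 19.84
  Problem-solving 74 × 0.26 = 19.24
  Reliability 92 × 0.25 = 23
Sum = 76.275
76.275 is ≥ 73 and < 77 → C

C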